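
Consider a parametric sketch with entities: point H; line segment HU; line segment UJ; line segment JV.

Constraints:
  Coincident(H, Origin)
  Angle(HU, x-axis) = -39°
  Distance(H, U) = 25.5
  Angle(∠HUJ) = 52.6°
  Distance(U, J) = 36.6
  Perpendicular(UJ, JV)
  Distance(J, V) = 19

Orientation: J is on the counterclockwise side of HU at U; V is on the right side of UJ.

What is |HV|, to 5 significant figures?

44.574

H is at the origin; HU runs at -39.0° with length 25.5, so U = 25.5·(cos -39.0°, sin -39.0°) = (19.817, -16.048). ∠HUJ = 52.6°, so UJ runs at -39.0° + (180° − 52.6°) = 88.400° from the x-axis; with |UJ| = 36.6, J = U + 36.6·(cos 88.400°, sin 88.400°) = (20.839, 20.538). UJ is perpendicular to JV; with |JV| = 19.0 on the right of UJ, V = J + 19.0·(0.99961, -0.027922) = (39.832, 20.008). Then |HV| = |V − H| = 44.574.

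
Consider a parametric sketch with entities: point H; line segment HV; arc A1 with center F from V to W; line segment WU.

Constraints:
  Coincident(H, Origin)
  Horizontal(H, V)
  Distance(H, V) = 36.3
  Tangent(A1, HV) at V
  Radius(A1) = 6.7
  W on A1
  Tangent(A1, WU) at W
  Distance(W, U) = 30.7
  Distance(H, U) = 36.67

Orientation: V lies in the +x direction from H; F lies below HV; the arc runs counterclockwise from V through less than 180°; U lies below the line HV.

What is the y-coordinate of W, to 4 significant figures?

-3.993

Checks: |FW| = 6.700 ✓; ∠(FW, WU) = 90.00° ✓; |WU| = 30.70 ✓; |HU| = 36.67 ✓.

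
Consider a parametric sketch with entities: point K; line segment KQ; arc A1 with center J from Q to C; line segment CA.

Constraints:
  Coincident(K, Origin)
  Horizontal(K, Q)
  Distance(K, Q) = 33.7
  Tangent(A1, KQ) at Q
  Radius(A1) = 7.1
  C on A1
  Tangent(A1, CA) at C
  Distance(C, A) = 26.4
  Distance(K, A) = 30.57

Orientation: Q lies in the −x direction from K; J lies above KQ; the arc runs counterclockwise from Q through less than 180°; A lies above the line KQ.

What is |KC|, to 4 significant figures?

27.73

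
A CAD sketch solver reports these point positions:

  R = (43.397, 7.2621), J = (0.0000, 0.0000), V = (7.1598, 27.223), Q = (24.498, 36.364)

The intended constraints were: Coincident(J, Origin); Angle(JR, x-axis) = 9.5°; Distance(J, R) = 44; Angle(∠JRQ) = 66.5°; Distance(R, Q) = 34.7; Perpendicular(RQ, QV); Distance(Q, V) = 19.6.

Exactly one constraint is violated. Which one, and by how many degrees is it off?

Perpendicular(RQ, QV) — off by 5.20°.

J = (0.00, 0.00) ✓; JR at 9.500° ✓; |JR| = 44.00 ✓; ∠JRQ = 66.50° ✓; |RQ| = 34.70 ✓; ∠(RQ, QV) = 84.80° ✗; |QV| = 19.60 ✓.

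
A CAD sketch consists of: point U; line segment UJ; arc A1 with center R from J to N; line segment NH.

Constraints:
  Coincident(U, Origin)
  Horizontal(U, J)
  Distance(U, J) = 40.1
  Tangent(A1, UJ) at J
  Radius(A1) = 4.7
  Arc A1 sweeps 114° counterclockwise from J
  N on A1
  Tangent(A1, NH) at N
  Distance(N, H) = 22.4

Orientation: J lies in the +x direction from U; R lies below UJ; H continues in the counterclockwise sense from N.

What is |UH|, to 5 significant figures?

52.446

On A1, J sits at bearing 90° from R; a 114° counterclockwise sweep puts N at bearing 204°, so N = R + 4.7·(cos 204°, sin 204°) = (35.806, -6.6117). Tangency of A1 to NH means the radius RN is perpendicular to NH, so NH runs along (−sin 204°, cos 204°); with |NH| = 22.4, H = (44.917, -27.075). Then |UH| = |H − U| = 52.446.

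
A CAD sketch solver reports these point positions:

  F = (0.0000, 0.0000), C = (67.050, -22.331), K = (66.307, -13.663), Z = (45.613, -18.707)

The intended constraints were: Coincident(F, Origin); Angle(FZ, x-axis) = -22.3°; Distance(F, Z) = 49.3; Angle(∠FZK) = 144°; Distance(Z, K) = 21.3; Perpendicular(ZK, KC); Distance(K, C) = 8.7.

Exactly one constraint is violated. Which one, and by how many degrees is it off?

Perpendicular(ZK, KC) — off by 8.80°.

F = (0.00, 0.00) ✓; FZ at -22.30° ✓; |FZ| = 49.30 ✓; ∠FZK = 144.0° ✓; |ZK| = 21.30 ✓; ∠(ZK, KC) = 98.80° ✗; |KC| = 8.700 ✓.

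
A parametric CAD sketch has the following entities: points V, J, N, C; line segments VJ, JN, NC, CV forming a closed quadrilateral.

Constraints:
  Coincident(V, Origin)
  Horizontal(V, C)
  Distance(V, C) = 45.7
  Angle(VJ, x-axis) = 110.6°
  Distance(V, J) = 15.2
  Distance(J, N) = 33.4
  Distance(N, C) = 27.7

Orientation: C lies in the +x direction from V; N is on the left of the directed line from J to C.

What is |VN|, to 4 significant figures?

34.40

Checks: |JN| = 33.40 ✓; |NC| = 27.70 ✓.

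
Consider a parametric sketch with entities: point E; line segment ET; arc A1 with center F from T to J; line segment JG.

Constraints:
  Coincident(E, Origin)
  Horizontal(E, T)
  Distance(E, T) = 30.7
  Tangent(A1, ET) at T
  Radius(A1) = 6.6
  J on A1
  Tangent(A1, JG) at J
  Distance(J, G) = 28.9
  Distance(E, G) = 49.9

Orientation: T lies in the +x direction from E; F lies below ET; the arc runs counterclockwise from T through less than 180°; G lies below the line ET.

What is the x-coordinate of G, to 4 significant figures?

34.56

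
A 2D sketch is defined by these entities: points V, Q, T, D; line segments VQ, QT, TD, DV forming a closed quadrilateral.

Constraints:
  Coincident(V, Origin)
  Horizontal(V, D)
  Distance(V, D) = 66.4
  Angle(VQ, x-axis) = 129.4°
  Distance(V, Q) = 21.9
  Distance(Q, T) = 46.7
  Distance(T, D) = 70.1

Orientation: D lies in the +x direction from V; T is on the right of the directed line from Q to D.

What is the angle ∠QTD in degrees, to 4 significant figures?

86.85°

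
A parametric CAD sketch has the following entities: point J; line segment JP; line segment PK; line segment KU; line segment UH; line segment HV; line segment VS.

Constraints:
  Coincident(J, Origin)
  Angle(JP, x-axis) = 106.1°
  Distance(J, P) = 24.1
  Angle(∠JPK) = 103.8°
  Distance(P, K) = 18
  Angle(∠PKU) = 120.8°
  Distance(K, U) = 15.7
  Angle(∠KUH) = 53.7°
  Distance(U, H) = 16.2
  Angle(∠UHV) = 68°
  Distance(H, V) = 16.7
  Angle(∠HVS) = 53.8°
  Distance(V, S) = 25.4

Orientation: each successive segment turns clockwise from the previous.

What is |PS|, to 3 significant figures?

35.1

J is at the origin; JP runs at 106.1° with length 24.1, so P = (-6.68, 23.2). ∠JPK = 103.8° gives PK at 29.9° from the x-axis; with |PK| = 18.0, K = (8.92, 32.1). ∠PKU = 120.8° gives KU at -29.3° from the x-axis; with |KU| = 15.7, U = (22.6, 24.4). ∠KUH = 53.7° gives UH at -156° from the x-axis; with |UH| = 16.2, H = (7.86, 17.8). ∠UHV = 68.0° gives HV at 92.4° from the x-axis; with |HV| = 16.7, V = (7.16, 34.4). ∠HVS = 53.8° gives VS at -33.8° from the x-axis; with |VS| = 25.4, S = (28.3, 20.3). Then |PS| = |S − P| = 35.1.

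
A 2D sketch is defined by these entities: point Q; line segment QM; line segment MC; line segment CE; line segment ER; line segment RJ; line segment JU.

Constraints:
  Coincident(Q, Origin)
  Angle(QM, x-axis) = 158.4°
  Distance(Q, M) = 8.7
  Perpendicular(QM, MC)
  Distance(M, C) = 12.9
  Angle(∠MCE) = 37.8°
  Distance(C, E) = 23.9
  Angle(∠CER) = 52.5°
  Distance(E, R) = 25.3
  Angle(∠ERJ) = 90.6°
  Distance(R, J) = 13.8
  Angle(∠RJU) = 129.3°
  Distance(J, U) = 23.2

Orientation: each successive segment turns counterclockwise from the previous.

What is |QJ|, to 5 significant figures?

21.022

Q is at the origin; QM runs at 158.4° with length 8.7, so M = (-8.0891, 3.2027). The perpendicularity gives MC at right angles to QM, so MC runs at -111.60°; with |MC| = 12.9, C = (-12.838, -8.7914). ∠MCE = 37.8° gives CE at 30.600° from the x-axis; with |CE| = 23.9, E = (7.7339, 3.3747). ∠CER = 52.5° gives ER at 158.10° from the x-axis; with |ER| = 25.3, R = (-15.740, 12.811). ∠ERJ = 90.6° gives RJ at -112.50° from the x-axis; with |RJ| = 13.8, J = (-21.021, 0.061710). Then |QJ| = |J − Q| = 21.022.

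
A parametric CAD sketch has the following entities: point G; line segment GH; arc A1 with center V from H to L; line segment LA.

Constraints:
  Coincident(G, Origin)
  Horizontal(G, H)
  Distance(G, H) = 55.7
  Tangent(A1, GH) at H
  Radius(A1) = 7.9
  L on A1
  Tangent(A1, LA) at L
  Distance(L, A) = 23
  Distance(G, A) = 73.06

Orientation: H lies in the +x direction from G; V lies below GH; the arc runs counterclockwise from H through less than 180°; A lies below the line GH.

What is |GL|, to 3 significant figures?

52.0

Checks: ∠(VH, HG) = 90.00° ✓; |VH| = 7.900 ✓; |VL| = 7.900 ✓; ∠(VL, LA) = 90.00° ✓; |LA| = 23.00 ✓; |GA| = 73.06 ✓.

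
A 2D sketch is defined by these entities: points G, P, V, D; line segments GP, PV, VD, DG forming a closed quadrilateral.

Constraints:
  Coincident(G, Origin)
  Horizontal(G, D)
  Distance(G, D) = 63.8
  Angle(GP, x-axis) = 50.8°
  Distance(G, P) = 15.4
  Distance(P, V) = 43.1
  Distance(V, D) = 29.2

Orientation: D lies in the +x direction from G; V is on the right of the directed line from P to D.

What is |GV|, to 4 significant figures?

44.56

G is at the origin; GD is horizontal with |GD| = 63.8 and D in +x, so D = (63.8, 0). GP runs at 50.8° with |GP| = 15.4, so P = (9.733, 11.93). V is determined by |PV| = 43.1 and |VD| = 29.2 together: it lies at the intersection of circle(P, 43.1) and circle(D, 29.2). With |PD| = 55.37, the foot of the radical line on PD is 36.76 from P and the perpendicular offset is √(43.1² − 36.76²) = 22.50. Taking the right-of-PD solution: V = (40.78, -17.96).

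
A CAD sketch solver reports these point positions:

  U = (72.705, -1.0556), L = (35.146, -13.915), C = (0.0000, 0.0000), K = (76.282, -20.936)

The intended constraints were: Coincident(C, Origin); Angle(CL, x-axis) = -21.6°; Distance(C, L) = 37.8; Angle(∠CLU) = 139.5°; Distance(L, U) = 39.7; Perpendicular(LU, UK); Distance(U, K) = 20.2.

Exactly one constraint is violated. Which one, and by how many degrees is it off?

Perpendicular(LU, UK) — off by 8.70°.

C = (0.00, 0.00) ✓; CL at -21.60° ✓; |CL| = 37.80 ✓; ∠CLU = 139.5° ✓; |LU| = 39.70 ✓; ∠(LU, UK) = 98.70° ✗; |UK| = 20.20 ✓.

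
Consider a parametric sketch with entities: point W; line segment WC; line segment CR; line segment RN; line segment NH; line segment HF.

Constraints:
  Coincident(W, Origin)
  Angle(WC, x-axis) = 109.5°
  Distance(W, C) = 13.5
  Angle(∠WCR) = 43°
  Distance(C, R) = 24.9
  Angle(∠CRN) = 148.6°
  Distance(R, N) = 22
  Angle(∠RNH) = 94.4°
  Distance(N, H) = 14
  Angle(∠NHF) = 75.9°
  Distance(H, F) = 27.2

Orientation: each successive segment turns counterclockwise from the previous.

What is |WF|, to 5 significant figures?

7.6329

W is at the origin; WC runs at 109.5° with length 13.5, so C = (-4.5064, 12.726). ∠WCR = 43.0° gives CR at -113.50° from the x-axis; with |CR| = 24.9, R = (-14.435, -10.109). ∠CRN = 148.6° gives RN at -82.100° from the x-axis; with |RN| = 22.0, N = (-11.411, -31.900). ∠RNH = 94.4° gives NH at 3.5000° from the x-axis; with |NH| = 14.0, H = (2.5624, -31.046). ∠NHF = 75.9° gives HF at 107.60° from the x-axis; with |HF| = 27.2, F = (-5.6620, -5.1189). Then |WF| = |F − W| = 7.6329.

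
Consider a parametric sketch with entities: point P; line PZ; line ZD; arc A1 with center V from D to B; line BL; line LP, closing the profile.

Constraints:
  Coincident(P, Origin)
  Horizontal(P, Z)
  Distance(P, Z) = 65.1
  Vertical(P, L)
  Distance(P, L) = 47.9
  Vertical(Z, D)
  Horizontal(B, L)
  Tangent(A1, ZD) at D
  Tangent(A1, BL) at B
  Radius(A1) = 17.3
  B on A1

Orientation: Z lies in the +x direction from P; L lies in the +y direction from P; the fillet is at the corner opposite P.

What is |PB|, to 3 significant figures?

67.7

P is at the origin; P and Z share the same y with |PZ| = 65.1 and Z on the +x side, so Z = (65.1, 0.00). P and L share the same x with |PL| = 47.9 and L on the +y side, so L = (0.00, 47.9). The virtual corner opposite P is at (65.1, 47.9). Tangency of A1 to ZD means the radius VD is perpendicular to ZD and tangency of A1 to BL means the radius VB is perpendicular to BL, with radius 17.3, so the center V sits 17.3 in from both sides at V = (47.8, 30.6). That places the tangent points at D = (65.1, 30.6) on ZD and B = (47.8, 47.9) on BL. Then |PB| = |B − P| = 67.7.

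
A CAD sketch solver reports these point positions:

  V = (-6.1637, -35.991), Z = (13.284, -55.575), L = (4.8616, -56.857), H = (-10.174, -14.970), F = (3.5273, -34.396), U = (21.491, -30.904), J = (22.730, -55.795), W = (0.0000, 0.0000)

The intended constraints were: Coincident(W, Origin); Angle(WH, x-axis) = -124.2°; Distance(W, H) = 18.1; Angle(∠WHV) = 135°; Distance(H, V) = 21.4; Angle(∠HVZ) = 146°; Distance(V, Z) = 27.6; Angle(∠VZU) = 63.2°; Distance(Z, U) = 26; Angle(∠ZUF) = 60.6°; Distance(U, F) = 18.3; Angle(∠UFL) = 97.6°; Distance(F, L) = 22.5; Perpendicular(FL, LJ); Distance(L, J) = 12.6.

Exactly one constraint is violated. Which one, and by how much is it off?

Distance(L, J) = 12.6 — off by 5.30.

W = (0.00, 0.00) ✓; WH at -124.2° ✓; |WH| = 18.10 ✓; ∠WHV = 135.0° ✓; |HV| = 21.40 ✓; ∠HVZ = 146.0° ✓; |VZ| = 27.60 ✓; ∠VZU = 63.20° ✓; |ZU| = 26.00 ✓; ∠ZUF = 60.60° ✓; |UF| = 18.30 ✓; ∠UFL = 97.60° ✓; |FL| = 22.50 ✓; ∠(FL, LJ) = 90.00° ✓; |LJ| = 17.90 ✗.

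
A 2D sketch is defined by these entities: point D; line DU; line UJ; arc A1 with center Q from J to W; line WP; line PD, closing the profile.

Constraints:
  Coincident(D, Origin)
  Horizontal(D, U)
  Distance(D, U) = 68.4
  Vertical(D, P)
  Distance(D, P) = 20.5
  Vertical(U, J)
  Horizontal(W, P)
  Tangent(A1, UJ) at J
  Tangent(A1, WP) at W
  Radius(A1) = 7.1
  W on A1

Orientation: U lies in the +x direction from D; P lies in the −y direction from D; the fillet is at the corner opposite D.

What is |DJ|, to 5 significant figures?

69.700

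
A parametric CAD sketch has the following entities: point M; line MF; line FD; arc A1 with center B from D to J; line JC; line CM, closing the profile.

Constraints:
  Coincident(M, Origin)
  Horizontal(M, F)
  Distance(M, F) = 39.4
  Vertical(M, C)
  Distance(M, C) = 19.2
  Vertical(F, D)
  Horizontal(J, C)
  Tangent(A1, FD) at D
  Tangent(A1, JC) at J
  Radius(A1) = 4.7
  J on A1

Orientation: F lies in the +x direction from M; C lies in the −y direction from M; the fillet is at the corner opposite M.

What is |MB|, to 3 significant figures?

37.6

M is at the origin; M and F share the same y with |MF| = 39.4 and F on the +x side, so F = (39.4, 0.00). M and C share the same x with |MC| = 19.2 and C on the −y side, so C = (0.00, -19.2). The virtual corner opposite M is at (39.4, -19.2). A1 meets FD tangentially, so BD is at right angles to FD and the tangent condition forces BJ to be normal to JC, with radius 4.7, so the center B sits 4.7 in from both sides at B = (34.7, -14.5). Then |MB| = |B − M| = 37.6.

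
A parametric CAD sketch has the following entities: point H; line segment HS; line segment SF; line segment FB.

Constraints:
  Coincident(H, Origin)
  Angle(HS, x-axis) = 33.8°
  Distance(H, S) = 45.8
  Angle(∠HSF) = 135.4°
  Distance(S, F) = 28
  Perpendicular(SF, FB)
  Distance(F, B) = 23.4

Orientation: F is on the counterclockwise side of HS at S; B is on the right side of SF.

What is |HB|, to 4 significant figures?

82.22

H is at the origin; HS runs at 33.8° with length 45.8, so S = 45.8·(cos 33.8°, sin 33.8°) = (38.06, 25.48). ∠HSF = 135.4°, so SF runs at 33.8° + (180° − 135.4°) = 78.40° from the x-axis; with |SF| = 28.0, F = S + 28.0·(cos 78.40°, sin 78.40°) = (43.69, 52.91). SF ⟂ FB; with |FB| = 23.4 on the right of SF, B = F + 23.4·(0.9796, -0.2011) = (66.61, 48.20). Then |HB| = |B − H| = 82.22.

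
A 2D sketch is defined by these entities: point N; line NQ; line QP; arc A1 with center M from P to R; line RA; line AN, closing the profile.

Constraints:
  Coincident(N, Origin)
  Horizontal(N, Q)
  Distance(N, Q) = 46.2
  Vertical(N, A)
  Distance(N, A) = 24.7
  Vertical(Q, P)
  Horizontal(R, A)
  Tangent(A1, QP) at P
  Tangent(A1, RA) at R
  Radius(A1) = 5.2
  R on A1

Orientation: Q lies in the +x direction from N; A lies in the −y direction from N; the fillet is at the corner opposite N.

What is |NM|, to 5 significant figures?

45.401

N and A share the same x with |NA| = 24.7 and A on the −y side, so A = (0.0000, -24.700). The virtual corner opposite N is at (46.200, -24.700). The tangent condition forces MP to be normal to QP and since A1 is tangent to RA there, MR ⟂ RA, with radius 5.2, so the center M sits 5.2 in from both sides at M = (41.000, -19.500). Then |NM| = |M − N| = 45.401.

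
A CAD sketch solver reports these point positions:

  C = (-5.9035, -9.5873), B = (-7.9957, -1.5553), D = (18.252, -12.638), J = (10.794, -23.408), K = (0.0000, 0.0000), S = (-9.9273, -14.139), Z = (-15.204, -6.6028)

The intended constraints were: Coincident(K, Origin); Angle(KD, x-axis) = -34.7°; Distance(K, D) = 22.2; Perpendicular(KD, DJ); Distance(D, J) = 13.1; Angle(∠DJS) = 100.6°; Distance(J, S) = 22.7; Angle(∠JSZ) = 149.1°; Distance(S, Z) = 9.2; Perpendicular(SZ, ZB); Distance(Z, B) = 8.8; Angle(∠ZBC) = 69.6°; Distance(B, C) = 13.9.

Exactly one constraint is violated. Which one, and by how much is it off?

Distance(B, C) = 13.9 — off by 5.60.

K = (0.00, 0.00) ✓; KD at -34.70° ✓; |KD| = 22.20 ✓; ∠(KD, DJ) = 90.00° ✓; |DJ| = 13.10 ✓; ∠DJS = 100.6° ✓; |JS| = 22.70 ✓; ∠JSZ = 149.1° ✓; |SZ| = 9.200 ✓; ∠(SZ, ZB) = 90.00° ✓; |ZB| = 8.800 ✓; ∠ZBC = 69.60° ✓; |BC| = 8.300 ✗.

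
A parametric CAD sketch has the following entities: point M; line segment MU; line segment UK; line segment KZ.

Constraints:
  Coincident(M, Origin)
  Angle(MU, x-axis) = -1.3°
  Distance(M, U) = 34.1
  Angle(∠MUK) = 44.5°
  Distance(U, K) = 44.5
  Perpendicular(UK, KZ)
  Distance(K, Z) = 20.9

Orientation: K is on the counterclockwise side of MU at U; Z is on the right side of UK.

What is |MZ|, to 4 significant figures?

49.14

M is at the origin; MU runs at -1.3° with length 34.1, so U = 34.1·(cos -1.3°, sin -1.3°) = (34.09, -0.7736). ∠MUK = 44.5°, so UK runs at -1.3° + (180° − 44.5°) = 134.2° from the x-axis; with |UK| = 44.5, K = U + 44.5·(cos 134.2°, sin 134.2°) = (3.067, 31.13). UK ⟂ KZ; with |KZ| = 20.9 on the right of UK, Z = K + 20.9·(0.7169, 0.6972) = (18.05, 45.70). Then |MZ| = |Z − M| = 49.14.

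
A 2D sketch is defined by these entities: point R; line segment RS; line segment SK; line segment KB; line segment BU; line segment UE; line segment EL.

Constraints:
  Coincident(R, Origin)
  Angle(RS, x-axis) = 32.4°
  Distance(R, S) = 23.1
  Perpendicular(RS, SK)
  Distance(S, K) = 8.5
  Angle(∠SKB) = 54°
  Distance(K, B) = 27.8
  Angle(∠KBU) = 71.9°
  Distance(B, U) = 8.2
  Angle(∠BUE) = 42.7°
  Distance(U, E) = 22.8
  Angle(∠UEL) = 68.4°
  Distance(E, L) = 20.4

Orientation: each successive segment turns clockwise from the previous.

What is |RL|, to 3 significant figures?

14.4

R is at the origin; RS runs at 32.4° with length 23.1, so S = (19.5, 12.4). The perpendicularity gives SK at right angles to RS, so SK runs at -57.6°; with |SK| = 8.5, K = (24.1, 5.20). ∠SKB = 54.0° gives KB at 176° from the x-axis; with |KB| = 27.8, B = (-3.69, 6.95). ∠KBU = 71.9° gives BU at 68.3° from the x-axis; with |BU| = 8.2, U = (-0.655, 14.6). ∠BUE = 42.7° gives UE at -69.0° from the x-axis; with |UE| = 22.8, E = (7.52, -6.72). ∠UEL = 68.4° gives EL at 179° from the x-axis; with |EL| = 20.4, L = (-12.9, -6.51). Then |RL| = |L − R| = 14.4.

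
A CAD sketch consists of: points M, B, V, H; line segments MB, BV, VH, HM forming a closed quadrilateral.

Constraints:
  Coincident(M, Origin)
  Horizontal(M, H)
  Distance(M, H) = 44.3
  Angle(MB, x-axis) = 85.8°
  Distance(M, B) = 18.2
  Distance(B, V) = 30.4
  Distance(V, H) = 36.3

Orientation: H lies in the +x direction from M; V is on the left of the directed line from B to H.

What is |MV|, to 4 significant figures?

42.99

Checks: |BV| = 30.40 ✓; |VH| = 36.30 ✓.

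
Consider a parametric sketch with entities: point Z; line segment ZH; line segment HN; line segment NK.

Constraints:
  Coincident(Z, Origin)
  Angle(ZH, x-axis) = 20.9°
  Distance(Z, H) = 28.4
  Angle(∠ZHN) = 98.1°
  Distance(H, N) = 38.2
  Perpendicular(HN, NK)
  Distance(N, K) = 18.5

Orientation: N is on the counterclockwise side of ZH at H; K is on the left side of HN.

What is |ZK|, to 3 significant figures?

43.3

∠ZHN = 98.1°, so HN runs at 20.9° + (180° − 98.1°) = 103° from the x-axis; with |HN| = 38.2, N = H + 38.2·(cos 103°, sin 103°) = (18.1, 47.4). HN is perpendicular to NK; with |NK| = 18.5 on the left of HN, K = N + 18.5·(-0.975, -0.222) = (0.0280, 43.3). Then |ZK| = |K − Z| = 43.3.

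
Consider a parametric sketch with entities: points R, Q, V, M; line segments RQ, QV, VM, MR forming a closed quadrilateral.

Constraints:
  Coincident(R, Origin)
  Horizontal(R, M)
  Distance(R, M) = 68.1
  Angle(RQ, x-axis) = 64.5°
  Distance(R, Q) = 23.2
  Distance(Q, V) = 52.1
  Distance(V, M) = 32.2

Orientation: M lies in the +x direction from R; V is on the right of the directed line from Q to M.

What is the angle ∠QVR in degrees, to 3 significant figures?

26.4°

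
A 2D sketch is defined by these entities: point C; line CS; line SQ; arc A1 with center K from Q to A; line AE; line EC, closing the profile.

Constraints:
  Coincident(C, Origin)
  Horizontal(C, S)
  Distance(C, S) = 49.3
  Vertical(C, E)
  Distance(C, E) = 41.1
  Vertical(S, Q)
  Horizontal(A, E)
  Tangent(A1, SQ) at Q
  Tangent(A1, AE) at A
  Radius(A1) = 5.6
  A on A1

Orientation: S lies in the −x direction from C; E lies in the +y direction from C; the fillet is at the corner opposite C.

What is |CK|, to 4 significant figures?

56.30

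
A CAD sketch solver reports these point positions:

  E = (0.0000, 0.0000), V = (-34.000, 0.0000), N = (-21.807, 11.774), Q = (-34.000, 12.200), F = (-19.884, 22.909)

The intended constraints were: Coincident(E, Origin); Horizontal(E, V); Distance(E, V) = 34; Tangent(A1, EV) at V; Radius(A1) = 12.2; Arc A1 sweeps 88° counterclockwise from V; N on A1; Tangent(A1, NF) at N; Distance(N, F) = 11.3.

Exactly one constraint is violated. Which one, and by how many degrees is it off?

Tangent(A1, NF) at N — off by 7.80°.

E = (0.00, 0.00) ✓; E.y = 0.00, V.y = 0.00 ✓; |EV| = 34.00 ✓; ∠(QV, VE) = 90.00° ✓; |QV| = 12.20 ✓; bearing(Q→N) − bearing(Q→V) = 88.00° ✓; |QN| = 12.20 ✓; ∠(QN, NF) = 97.80° ✗; |NF| = 11.30 ✓.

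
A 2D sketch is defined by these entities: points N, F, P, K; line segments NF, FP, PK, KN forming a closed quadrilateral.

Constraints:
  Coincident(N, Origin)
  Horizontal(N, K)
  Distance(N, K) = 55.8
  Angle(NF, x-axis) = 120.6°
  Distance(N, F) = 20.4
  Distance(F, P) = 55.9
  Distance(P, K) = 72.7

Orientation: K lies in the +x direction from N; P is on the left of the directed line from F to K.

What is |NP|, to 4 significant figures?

67.19

N is at the origin; N and K share the same y with |NK| = 55.8 and K in +x, so K = (55.8, 0). NF runs at 120.6° with |NF| = 20.4, so F = (-10.38, 17.56). P is determined by |FP| = 55.9 and |PK| = 72.7 together: it lies at the intersection of circle(F, 55.9) and circle(K, 72.7). With |FK| = 68.47, the foot of the radical line on FK is 18.46 from F and the perpendicular offset is √(55.9² − 18.46²) = 52.76. Taking the left-of-FK solution: P = (20.99, 63.82).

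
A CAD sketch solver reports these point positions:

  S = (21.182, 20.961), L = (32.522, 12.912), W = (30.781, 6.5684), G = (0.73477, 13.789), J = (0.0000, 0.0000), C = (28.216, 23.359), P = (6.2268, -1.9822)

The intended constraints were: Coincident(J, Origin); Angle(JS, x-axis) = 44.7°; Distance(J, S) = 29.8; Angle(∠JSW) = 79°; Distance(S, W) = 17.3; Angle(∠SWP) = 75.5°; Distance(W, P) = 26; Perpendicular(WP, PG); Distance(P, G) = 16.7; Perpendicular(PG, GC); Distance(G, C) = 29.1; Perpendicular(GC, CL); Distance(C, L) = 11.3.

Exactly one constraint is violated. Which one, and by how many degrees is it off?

Perpendicular(GC, CL) — off by 3.20°.

J = (0.00, 0.00) ✓; JS at 44.70° ✓; |JS| = 29.80 ✓; ∠JSW = 79.00° ✓; |SW| = 17.30 ✓; ∠SWP = 75.50° ✓; |WP| = 26.00 ✓; ∠(WP, PG) = 90.00° ✓; |PG| = 16.70 ✓; ∠(PG, GC) = 90.00° ✓; |GC| = 29.10 ✓; ∠(GC, CL) = 86.80° ✗; |CL| = 11.30 ✓.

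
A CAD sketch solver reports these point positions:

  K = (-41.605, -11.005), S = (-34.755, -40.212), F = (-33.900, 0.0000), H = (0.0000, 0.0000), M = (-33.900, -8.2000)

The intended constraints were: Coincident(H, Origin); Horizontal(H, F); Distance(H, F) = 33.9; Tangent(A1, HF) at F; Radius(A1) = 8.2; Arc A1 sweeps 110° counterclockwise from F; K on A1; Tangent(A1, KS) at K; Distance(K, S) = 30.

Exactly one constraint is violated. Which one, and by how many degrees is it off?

Tangent(A1, KS) at K — off by 6.80°.

H = (0.00, 0.00) ✓; H.y = 0.00, F.y = 0.00 ✓; |HF| = 33.90 ✓; ∠(MF, FH) = 90.00° ✓; |MF| = 8.200 ✓; bearing(M→K) − bearing(M→F) = 110.0° ✓; |MK| = 8.200 ✓; ∠(MK, KS) = 96.80° ✗; |KS| = 30.00 ✓.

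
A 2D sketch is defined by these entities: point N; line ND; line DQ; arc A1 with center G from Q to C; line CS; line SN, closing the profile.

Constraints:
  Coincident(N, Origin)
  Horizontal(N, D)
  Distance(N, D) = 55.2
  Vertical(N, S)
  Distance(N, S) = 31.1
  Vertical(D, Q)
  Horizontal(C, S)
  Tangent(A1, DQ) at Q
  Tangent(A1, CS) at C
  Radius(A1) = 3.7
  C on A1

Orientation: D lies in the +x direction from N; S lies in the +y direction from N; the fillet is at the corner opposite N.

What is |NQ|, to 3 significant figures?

61.6

The virtual corner opposite N is at (55.2, 31.1). A1 meets DQ tangentially, so GQ is at right angles to DQ and the tangent condition forces GC to be normal to CS, with radius 3.7, so the center G sits 3.7 in from both sides at G = (51.5, 27.4). That places the tangent points at Q = (55.2, 27.4) on DQ and C = (51.5, 31.1) on CS. Then |NQ| = |Q − N| = 61.6.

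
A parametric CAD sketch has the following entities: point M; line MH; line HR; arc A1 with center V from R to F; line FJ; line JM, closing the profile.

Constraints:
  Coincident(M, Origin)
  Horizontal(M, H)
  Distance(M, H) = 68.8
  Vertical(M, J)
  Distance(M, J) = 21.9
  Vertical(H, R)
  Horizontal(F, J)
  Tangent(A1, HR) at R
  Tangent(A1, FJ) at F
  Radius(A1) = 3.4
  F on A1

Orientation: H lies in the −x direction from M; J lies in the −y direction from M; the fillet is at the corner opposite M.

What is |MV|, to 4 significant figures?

67.97

MJ is vertical with |MJ| = 21.9 and J on the −y side, so J = (0.000, -21.90). The virtual corner opposite M is at (-68.80, -21.90). A1 meets HR tangentially, so VR is at right angles to HR and since A1 is tangent to FJ there, VF ⟂ FJ, with radius 3.4, so the center V sits 3.4 in from both sides at V = (-65.40, -18.50). Then |MV| = |V − M| = 67.97.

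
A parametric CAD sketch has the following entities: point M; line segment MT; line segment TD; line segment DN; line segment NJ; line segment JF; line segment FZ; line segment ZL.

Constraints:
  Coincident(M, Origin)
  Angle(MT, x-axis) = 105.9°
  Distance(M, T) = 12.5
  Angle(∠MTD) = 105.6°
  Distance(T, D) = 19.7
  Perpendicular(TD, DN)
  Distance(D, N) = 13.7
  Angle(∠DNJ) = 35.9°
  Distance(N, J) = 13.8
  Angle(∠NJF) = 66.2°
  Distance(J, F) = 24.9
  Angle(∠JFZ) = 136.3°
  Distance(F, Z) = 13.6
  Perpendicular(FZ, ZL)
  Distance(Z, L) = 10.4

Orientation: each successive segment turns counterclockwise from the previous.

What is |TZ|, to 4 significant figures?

47.74

∠NJF = 66.2° gives JF at 168.2° from the x-axis; with |JF| = 24.9, F = (-39.39, 14.53). ∠JFZ = 136.3° gives FZ at -148.1° from the x-axis; with |FZ| = 13.6, Z = (-50.94, 7.345). Then |TZ| = |Z − T| = 47.74.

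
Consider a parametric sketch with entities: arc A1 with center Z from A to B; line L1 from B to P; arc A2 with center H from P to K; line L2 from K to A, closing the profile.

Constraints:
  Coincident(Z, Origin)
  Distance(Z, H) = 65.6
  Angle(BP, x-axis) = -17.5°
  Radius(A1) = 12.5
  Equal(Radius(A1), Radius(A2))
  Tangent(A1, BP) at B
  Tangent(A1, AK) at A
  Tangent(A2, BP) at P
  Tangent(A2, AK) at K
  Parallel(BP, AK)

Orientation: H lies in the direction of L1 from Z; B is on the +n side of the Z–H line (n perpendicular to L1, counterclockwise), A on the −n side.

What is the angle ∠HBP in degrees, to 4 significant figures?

10.79°

Tangency of A1 to both parallel lines with radius 12.5 puts B and A at Z ± 12.5·n: B = (3.759, 11.92), A = (-3.759, -11.92). Equal radii place P and K the same way about H: P = H + 12.5·n = (66.32, -7.805), K = H − 12.5·n = (58.81, -31.65). Then cos ∠HBP = BH·BP / (|BH||BP|), giving 10.79°.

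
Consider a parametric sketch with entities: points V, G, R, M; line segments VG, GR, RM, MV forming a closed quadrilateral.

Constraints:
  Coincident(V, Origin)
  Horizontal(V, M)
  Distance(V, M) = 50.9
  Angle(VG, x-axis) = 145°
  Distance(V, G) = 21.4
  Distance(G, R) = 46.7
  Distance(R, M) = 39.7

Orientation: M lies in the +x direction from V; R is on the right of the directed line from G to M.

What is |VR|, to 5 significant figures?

25.710

V is at the origin; VM is horizontal with |VM| = 50.9 and M in +x, so M = (50.9, 0). VG runs at 145.0° with |VG| = 21.4, so G = (-17.530, 12.275). R is determined by |GR| = 46.7 and |RM| = 39.7 together: it lies at the intersection of circle(G, 46.7) and circle(M, 39.7). With |GM| = 69.522, the foot of the radical line on GM is 39.111 from G and the perpendicular offset is √(46.7² − 39.111²) = 25.519. Taking the right-of-GM solution: R = (16.461, -19.749).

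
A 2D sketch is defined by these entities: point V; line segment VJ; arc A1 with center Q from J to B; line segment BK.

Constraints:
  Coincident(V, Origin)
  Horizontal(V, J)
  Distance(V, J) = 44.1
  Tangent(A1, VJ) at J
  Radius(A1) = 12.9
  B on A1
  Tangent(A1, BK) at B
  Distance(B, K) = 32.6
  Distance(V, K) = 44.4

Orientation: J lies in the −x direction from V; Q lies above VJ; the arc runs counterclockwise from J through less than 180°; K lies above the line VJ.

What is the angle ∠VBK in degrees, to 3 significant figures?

85.1°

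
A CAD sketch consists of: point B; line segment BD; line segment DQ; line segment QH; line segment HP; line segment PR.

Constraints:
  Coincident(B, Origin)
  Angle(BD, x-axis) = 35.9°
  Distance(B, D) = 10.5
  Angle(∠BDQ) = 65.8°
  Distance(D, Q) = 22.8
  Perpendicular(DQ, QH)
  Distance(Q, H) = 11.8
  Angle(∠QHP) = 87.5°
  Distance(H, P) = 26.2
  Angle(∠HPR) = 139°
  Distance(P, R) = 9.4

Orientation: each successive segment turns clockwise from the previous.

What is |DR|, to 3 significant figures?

11.0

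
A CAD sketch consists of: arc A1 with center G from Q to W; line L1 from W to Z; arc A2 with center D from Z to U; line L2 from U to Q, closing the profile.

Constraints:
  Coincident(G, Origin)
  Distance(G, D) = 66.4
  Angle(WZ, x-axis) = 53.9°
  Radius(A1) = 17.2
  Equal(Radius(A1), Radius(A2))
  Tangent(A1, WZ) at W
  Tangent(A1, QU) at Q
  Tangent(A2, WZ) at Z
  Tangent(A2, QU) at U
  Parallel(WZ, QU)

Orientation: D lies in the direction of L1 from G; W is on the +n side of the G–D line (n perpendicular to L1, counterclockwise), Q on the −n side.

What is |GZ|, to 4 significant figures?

68.59

The slot axis is L1's direction at 53.9°, so u = (cos 53.9°, sin 53.9°) = (0.5892, 0.8080) and n = (−sin 53.9°, cos 53.9°) = (-0.8080, 0.5892). G is at the origin and D lies 66.4 along u from G, so D = 66.4·u = (39.12, 53.65). Tangency of A1 to both parallel lines with radius 17.2 puts W and Q at G ± 17.2·n: W = (-13.90, 10.13), Q = (13.90, -10.13). Equal radii place Z and U the same way about D: Z = D + 17.2·n = (25.23, 63.78), U = D − 17.2·n = (53.02, 43.52). Then |GZ| = |Z − G| = 68.59.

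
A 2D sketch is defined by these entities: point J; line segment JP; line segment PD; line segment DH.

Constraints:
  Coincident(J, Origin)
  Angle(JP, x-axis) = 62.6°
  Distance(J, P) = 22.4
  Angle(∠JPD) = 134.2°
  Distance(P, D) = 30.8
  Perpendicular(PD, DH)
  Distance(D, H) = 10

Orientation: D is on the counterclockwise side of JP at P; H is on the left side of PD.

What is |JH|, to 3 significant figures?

46.8

∠JPD = 134.2°, so PD runs at 62.6° + (180° − 134.2°) = 108° from the x-axis; with |PD| = 30.8, D = P + 30.8·(cos 108°, sin 108°) = (0.586, 49.1). The perpendicularity gives DH at right angles to PD; with |DH| = 10.0 on the left of PD, H = D + 10.0·(-0.949, -0.316) = (-8.90, 46.0). Then |JH| = |H − J| = 46.8.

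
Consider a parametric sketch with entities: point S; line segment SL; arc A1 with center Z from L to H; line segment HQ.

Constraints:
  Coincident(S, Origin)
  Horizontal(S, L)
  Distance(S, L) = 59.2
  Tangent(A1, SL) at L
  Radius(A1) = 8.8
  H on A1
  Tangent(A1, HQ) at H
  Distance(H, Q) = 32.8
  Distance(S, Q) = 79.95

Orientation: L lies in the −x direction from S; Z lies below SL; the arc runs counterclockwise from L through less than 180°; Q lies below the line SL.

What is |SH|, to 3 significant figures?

68.6

Checks: S.y = 0.00, L.y = 0.00 ✓; |ZH| = 8.800 ✓; ∠(ZH, HQ) = 90.00° ✓; |HQ| = 32.80 ✓; |SQ| = 79.95 ✓.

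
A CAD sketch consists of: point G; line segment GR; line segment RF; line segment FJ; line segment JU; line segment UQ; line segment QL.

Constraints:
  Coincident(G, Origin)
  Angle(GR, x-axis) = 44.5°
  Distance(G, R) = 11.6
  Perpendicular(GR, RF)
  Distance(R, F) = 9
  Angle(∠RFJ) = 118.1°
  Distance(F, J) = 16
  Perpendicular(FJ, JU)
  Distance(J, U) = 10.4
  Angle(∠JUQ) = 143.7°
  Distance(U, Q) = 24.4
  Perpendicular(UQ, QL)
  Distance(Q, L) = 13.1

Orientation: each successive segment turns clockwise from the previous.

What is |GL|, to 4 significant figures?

17.44

G is at the origin; GR runs at 44.5° with length 11.6, so R = (8.274, 8.131). The perpendicularity gives RF at right angles to GR, so RF runs at -45.50°; with |RF| = 9.0, F = (14.58, 1.711). ∠RFJ = 118.1° gives FJ at -107.4° from the x-axis; with |FJ| = 16.0, J = (9.797, -13.56). FJ is perpendicular to JU, so JU runs at 162.6°; with |JU| = 10.4, U = (-0.1269, -10.45). ∠JUQ = 143.7° gives UQ at 126.3° from the x-axis; with |UQ| = 24.4, Q = (-14.57, 9.218). The perpendicularity gives QL at right angles to UQ, so QL runs at 36.30°; with |QL| = 13.1, L = (-4.014, 16.97). Then |GL| = |L − G| = 17.44.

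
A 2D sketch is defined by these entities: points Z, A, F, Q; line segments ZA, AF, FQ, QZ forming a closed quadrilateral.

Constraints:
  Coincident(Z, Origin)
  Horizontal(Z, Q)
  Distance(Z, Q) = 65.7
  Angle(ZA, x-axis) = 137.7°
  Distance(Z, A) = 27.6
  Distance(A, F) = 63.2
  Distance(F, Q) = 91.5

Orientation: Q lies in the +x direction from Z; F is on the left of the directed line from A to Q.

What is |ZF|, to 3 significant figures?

74.2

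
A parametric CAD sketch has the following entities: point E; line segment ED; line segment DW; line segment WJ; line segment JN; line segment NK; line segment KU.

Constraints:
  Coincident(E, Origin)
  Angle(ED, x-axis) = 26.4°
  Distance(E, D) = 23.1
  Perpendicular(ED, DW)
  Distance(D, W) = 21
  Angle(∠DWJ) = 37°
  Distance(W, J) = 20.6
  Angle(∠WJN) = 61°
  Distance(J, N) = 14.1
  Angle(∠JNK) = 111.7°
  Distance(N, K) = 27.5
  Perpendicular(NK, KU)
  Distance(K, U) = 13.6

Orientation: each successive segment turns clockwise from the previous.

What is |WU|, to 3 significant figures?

12.7

E is at the origin; ED runs at 26.4° with length 23.1, so D = (20.7, 10.3). The perpendicularity gives DW at right angles to ED, so DW runs at -63.6°; with |DW| = 21.0, W = (30.0, -8.54). ∠DWJ = 37.0° gives WJ at 153° from the x-axis; with |WJ| = 20.6, J = (11.6, 0.685). ∠WJN = 61.0° gives JN at 34.4° from the x-axis; with |JN| = 14.1, N = (23.2, 8.65). ∠JNK = 111.7° gives NK at -33.9° from the x-axis; with |NK| = 27.5, K = (46.1, -6.69). NK is perpendicular to KU, so KU runs at -124°; with |KU| = 13.6, U = (38.5, -18.0). Then |WU| = |U − W| = 12.7.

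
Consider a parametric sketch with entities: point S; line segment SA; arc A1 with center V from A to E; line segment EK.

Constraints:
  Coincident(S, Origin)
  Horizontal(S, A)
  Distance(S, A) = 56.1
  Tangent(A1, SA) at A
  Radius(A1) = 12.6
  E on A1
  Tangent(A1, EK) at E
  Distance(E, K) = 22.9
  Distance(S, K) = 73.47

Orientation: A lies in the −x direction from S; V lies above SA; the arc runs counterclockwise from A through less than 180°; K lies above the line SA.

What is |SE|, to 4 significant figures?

51.68

S is at the origin; S and A share the same y with |SA| = 56.1 and A on the −x side, so A = (-56.10, 0.000). Since A1 is tangent to SA there, VA ⟂ SA, so V = A + (0, 12.6) = (-56.10, 12.60). Since VE ⟂ EK (tangency), |VK| = √(12.6² + 22.9²) = 26.14 regardless of where E sits on A1. So K lies on both circle(S, 73.47) and circle(V, 26.14); the above-SA intersection is K = (-62.99, 37.81). E is the foot of the tangent from K: E = (-47.05, 21.37).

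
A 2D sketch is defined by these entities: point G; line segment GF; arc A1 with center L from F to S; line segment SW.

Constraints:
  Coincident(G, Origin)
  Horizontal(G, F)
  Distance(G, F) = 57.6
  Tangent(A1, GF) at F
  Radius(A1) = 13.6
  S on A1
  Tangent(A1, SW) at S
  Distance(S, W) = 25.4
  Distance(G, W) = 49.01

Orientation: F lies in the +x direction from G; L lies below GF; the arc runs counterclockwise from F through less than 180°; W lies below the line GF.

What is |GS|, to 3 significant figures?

45.7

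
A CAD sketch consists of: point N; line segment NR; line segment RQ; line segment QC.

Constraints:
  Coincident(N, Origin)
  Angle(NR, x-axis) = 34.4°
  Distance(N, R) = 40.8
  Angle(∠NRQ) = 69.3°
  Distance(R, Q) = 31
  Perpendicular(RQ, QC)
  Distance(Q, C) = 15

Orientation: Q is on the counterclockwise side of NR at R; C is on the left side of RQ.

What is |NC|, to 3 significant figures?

28.5

N is at the origin; NR runs at 34.4° with length 40.8, so R = 40.8·(cos 34.4°, sin 34.4°) = (33.7, 23.1). ∠NRQ = 69.3°, so RQ runs at 34.4° + (180° − 69.3°) = 145° from the x-axis; with |RQ| = 31.0, Q = R + 31.0·(cos 145°, sin 145°) = (8.24, 40.8). RQ is perpendicular to QC; with |QC| = 15.0 on the left of RQ, C = Q + 15.0·(-0.572, -0.820) = (-0.342, 28.5). Then |NC| = |C − N| = 28.5.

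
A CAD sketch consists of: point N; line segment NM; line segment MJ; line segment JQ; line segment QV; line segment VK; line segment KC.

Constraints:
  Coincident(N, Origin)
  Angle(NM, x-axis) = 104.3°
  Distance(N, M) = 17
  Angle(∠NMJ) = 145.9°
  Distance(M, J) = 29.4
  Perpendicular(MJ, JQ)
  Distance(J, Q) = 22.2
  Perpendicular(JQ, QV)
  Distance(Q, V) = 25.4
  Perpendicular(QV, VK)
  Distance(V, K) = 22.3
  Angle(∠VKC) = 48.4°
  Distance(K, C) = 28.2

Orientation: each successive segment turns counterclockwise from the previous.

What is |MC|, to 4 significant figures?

31.24

N is at the origin; NM runs at 104.3° with length 17.0, so M = (-4.199, 16.47). ∠NMJ = 145.9° gives MJ at 138.4° from the x-axis; with |MJ| = 29.4, J = (-26.18, 35.99). MJ is perpendicular to JQ, so JQ runs at -131.6°; with |JQ| = 22.2, Q = (-40.92, 19.39). JQ ⟂ QV, so QV runs at -41.60°; with |QV| = 25.4, V = (-21.93, 2.528). The perpendicularity gives VK at right angles to QV, so VK runs at 48.40°; with |VK| = 22.3, K = (-7.124, 19.20). ∠VKC = 48.4° gives KC at -180.0° from the x-axis; with |KC| = 28.2, C = (-35.32, 19.20). Then |MC| = |C − M| = 31.24.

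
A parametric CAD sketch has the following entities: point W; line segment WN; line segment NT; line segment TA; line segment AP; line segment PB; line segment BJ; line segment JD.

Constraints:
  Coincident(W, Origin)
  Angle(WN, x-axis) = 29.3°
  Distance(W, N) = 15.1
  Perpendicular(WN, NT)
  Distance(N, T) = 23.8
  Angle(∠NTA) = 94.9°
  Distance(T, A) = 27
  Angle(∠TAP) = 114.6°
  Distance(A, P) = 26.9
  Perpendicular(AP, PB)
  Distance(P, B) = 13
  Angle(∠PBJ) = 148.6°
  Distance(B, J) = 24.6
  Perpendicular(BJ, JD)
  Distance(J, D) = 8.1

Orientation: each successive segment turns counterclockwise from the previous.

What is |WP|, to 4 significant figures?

25.19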